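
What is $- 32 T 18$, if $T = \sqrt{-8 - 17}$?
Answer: $- 2880 i \approx - 2880.0 i$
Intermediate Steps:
$T = 5 i$ ($T = \sqrt{-25} = 5 i \approx 5.0 i$)
$- 32 T 18 = - 32 \cdot 5 i 18 = - 160 i 18 = - 2880 i$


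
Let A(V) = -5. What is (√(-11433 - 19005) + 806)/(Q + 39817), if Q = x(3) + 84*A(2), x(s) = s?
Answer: 403/19700 + 3*I*√3382/39400 ≈ 0.020457 + 0.004428*I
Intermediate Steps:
Q = -417 (Q = 3 + 84*(-5) = 3 - 420 = -417)
(√(-11433 - 19005) + 806)/(Q + 39817) = (√(-11433 - 19005) + 806)/(-417 + 39817) = (√(-30438) + 806)/39400 = (3*I*√3382 + 806)*(1/39400) = (806 + 3*I*√3382)*(1/39400) = 403/19700 + 3*I*√3382/39400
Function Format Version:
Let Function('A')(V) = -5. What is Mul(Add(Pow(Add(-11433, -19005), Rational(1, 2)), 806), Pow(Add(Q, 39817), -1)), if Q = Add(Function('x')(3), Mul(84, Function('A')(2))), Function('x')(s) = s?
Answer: Add(Rational(403, 19700), Mul(Rational(3, 39400), I, Pow(3382, Rational(1, 2)))) ≈ Add(0.020457, Mul(0.0044280, I))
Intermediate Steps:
Q = -417 (Q = Add(3, Mul(84, -5)) = Add(3, -420) = -417)
Mul(Add(Pow(Add(-11433, -19005), Rational(1, 2)), 806), Pow(Add(Q, 39817), -1)) = Mul(Add(Pow(Add(-11433, -19005), Rational(1, 2)), 806), Pow(Add(-417, 39817), -1)) = Mul(Add(Pow(-30438, Rational(1, 2)), 806), Pow(39400, -1)) = Mul(Add(Mul(3, I, Pow(3382, Rational(1, 2))), 806), Rational(1, 39400)) = Mul(Add(806, Mul(3, I, Pow(3382, Rational(1, 2)))), Rational(1, 39400)) = Add(Rational(403, 19700), Mul(Rational(3, 39400), I, Pow(3382, Rational(1, 2))))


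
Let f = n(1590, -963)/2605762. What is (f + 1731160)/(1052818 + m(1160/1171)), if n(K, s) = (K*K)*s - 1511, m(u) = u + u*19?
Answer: 5279519523449639/3212573817475436 ≈ 1.6434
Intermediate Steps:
m(u) = 20*u (m(u) = u + 19*u = 20*u)
n(K, s) = -1511 + s*K² (n(K, s) = K²*s - 1511 = s*K² - 1511 = -1511 + s*K²)
f = -2434561811/2605762 (f = (-1511 - 963*1590²)/2605762 = (-1511 - 963*2528100)*(1/2605762) = (-1511 - 2434560300)*(1/2605762) = -2434561811*1/2605762 = -2434561811/2605762 ≈ -934.30)
(f + 1731160)/(1052818 + m(1160/1171)) = (-2434561811/2605762 + 1731160)/(1052818 + 20*(1160/1171)) = 4508556382109/(2605762*(1052818 + 20*(1160*(1/1171)))) = 4508556382109/(2605762*(1052818 + 20*(1160/1171))) = 4508556382109/(2605762*(1052818 + 23200/1171)) = 4508556382109/(2605762*(1232873078/1171)) = (4508556382109/2605762)*(1171/1232873078) = 5279519523449639/3212573817475436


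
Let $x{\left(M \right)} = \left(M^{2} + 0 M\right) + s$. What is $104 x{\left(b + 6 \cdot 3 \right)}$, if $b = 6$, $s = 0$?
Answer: $59904$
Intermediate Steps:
$x{\left(M \right)} = M^{2}$ ($x{\left(M \right)} = \left(M^{2} + 0 M\right) + 0 = \left(M^{2} + 0\right) + 0 = M^{2} + 0 = M^{2}$)
$104 x{\left(b + 6 \cdot 3 \right)} = 104 \left(6 + 6 \cdot 3\right)^{2} = 104 \left(6 + 18\right)^{2} = 104 \cdot 24^{2} = 104 \cdot 576 = 59904$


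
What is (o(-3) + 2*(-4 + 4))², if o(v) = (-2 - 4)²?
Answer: 1296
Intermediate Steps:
o(v) = 36 (o(v) = (-6)² = 36)
(o(-3) + 2*(-4 + 4))² = (36 + 2*(-4 + 4))² = (36 + 2*0)² = (36 + 0)² = 36² = 1296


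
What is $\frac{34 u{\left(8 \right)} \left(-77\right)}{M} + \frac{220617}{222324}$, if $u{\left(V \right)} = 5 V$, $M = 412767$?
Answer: $\frac{22593882653}{30589336836} \approx 0.73862$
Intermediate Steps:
$\frac{34 u{\left(8 \right)} \left(-77\right)}{M} + \frac{220617}{222324} = \frac{34 \cdot 5 \cdot 8 \left(-77\right)}{412767} + \frac{220617}{222324} = 34 \cdot 40 \left(-77\right) \frac{1}{412767} + 220617 \cdot \frac{1}{222324} = 1360 \left(-77\right) \frac{1}{412767} + \frac{73539}{74108} = \left(-104720\right) \frac{1}{412767} + \frac{73539}{74108} = - \frac{104720}{412767} + \frac{73539}{74108} = \frac{22593882653}{30589336836}$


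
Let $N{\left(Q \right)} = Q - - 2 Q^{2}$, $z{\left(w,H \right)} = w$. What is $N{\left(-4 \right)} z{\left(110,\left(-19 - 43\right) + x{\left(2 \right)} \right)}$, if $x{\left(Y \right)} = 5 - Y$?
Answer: $3080$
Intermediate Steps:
$N{\left(Q \right)} = Q + 2 Q^{2}$
$N{\left(-4 \right)} z{\left(110,\left(-19 - 43\right) + x{\left(2 \right)} \right)} = - 4 \left(1 + 2 \left(-4\right)\right) 110 = - 4 \left(1 - 8\right) 110 = \left(-4\right) \left(-7\right) 110 = 28 \cdot 110 = 3080$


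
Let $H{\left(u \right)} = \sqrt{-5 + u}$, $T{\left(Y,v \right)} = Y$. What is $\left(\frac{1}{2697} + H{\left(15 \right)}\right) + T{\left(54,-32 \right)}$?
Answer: $\frac{145639}{2697} + \sqrt{10} \approx 57.163$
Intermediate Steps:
$\left(\frac{1}{2697} + H{\left(15 \right)}\right) + T{\left(54,-32 \right)} = \left(\frac{1}{2697} + \sqrt{-5 + 15}\right) + 54 = \left(\frac{1}{2697} + \sqrt{10}\right) + 54 = \frac{145639}{2697} + \sqrt{10}$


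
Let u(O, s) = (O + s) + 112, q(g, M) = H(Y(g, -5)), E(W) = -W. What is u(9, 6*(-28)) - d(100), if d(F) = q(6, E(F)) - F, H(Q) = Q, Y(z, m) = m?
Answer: 58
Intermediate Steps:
q(g, M) = -5
u(O, s) = 112 + O + s
d(F) = -5 - F
u(9, 6*(-28)) - d(100) = (112 + 9 + 6*(-28)) - (-5 - 1*100) = (112 + 9 - 168) - (-5 - 100) = -47 - 1*(-105) = -47 + 105 = 58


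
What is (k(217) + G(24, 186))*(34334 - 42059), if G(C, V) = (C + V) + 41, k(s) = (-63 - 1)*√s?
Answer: -1938975 + 494400*√217 ≈ 5.3440e+6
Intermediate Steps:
k(s) = -64*√s
G(C, V) = 41 + C + V
(k(217) + G(24, 186))*(34334 - 42059) = (-64*√217 + (41 + 24 + 186))*(34334 - 42059) = (-64*√217 + 251)*(-7725) = (251 - 64*√217)*(-7725) = -1938975 + 494400*√217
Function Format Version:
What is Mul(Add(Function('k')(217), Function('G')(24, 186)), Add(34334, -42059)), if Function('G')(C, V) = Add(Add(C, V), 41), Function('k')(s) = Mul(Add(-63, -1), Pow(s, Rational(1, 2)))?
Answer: Add(-1938975, Mul(494400, Pow(217, Rational(1, 2)))) ≈ 5.3440e+6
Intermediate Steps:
Function('k')(s) = Mul(-64, Pow(s, Rational(1, 2)))
Function('G')(C, V) = Add(41, C, V)
Mul(Add(Function('k')(217), Function('G')(24, 186)), Add(34334, -42059)) = Mul(Add(Mul(-64, Pow(217, Rational(1, 2))), Add(41, 24, 186)), Add(34334, -42059)) = Mul(Add(Mul(-64, Pow(217, Rational(1, 2))), 251), -7725) = Mul(Add(251, Mul(-64, Pow(217, Rational(1, 2)))), -7725) = Add(-1938975, Mul(494400, Pow(217, Rational(1, 2))))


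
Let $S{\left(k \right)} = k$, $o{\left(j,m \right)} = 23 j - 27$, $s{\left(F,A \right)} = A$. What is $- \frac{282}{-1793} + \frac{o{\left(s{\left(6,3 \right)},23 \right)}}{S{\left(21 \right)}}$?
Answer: $\frac{3868}{1793} \approx 2.1573$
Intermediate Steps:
$o{\left(j,m \right)} = -27 + 23 j$
$- \frac{282}{-1793} + \frac{o{\left(s{\left(6,3 \right)},23 \right)}}{S{\left(21 \right)}} = - \frac{282}{-1793} + \frac{-27 + 23 \cdot 3}{21} = \left(-282\right) \left(- \frac{1}{1793}\right) + \left(-27 + 69\right) \frac{1}{21} = \frac{282}{1793} + 42 \cdot \frac{1}{21} = \frac{282}{1793} + 2 = \frac{3868}{1793}$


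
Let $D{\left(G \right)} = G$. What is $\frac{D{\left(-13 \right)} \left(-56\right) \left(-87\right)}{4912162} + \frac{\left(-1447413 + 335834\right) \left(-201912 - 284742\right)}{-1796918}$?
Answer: $- \frac{664313899370097585}{2206688079179} \approx -3.0105 \cdot 10^{5}$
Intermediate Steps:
$\frac{D{\left(-13 \right)} \left(-56\right) \left(-87\right)}{4912162} + \frac{\left(-1447413 + 335834\right) \left(-201912 - 284742\right)}{-1796918} = \frac{\left(-13\right) \left(-56\right) \left(-87\right)}{4912162} + \frac{\left(-1447413 + 335834\right) \left(-201912 - 284742\right)}{-1796918} = 728 \left(-87\right) \frac{1}{4912162} + \left(-1111579\right) \left(-486654\right) \left(- \frac{1}{1796918}\right) = \left(-63336\right) \frac{1}{4912162} + 540954366666 \left(- \frac{1}{1796918}\right) = - \frac{31668}{2456081} - \frac{270477183333}{898459} = - \frac{664313899370097585}{2206688079179}$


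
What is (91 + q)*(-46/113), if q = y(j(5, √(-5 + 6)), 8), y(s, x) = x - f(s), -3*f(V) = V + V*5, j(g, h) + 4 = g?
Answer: -4646/113 ≈ -41.115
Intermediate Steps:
j(g, h) = -4 + g
f(V) = -2*V (f(V) = -(V + V*5)/3 = -(V + 5*V)/3 = -2*V)
y(s, x) = x + 2*s (y(s, x) = x - (-2)*s = x + 2*s)
q = 10 (q = 8 + 2*(-4 + 5) = 8 + 2*1 = 8 + 2 = 10)
(91 + q)*(-46/113) = (91 + 10)*(-46/113) = 101*(-46*1/113) = 101*(-46/113) = -4646/113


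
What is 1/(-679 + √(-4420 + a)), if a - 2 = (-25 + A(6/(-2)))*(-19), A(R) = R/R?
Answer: -97/66429 - I*√3962/465003 ≈ -0.0014602 - 0.00013536*I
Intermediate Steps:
A(R) = 1
a = 458 (a = 2 + (-25 + 1)*(-19) = 2 - 24*(-19) = 2 + 456 = 458)
1/(-679 + √(-4420 + a)) = 1/(-679 + √(-4420 + 458)) = 1/(-679 + √(-3962)) = 1/(-679 + I*√3962)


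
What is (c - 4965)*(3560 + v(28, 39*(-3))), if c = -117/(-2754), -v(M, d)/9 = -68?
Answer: -3169211822/153 ≈ -2.0714e+7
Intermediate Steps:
v(M, d) = 612 (v(M, d) = -9*(-68) = 612)
c = 13/306 (c = -117*(-1/2754) = 13/306 ≈ 0.042484)
(c - 4965)*(3560 + v(28, 39*(-3))) = (13/306 - 4965)*(3560 + 612) = -1519277/306*4172 = -3169211822/153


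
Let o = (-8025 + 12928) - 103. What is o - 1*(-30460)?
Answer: 35260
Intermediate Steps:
o = 4800 (o = 4903 - 103 = 4800)
o - 1*(-30460) = 4800 - 1*(-30460) = 4800 + 30460 = 35260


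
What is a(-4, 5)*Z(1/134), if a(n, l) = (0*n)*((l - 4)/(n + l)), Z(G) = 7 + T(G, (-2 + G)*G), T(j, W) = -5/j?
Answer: 0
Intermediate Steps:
Z(G) = 7 - 5/G
a(n, l) = 0 (a(n, l) = 0*((-4 + l)/(l + n)) = 0)
a(-4, 5)*Z(1/134) = 0*(7 - 5/(1/134)) = 0*(7 - 5/1/134) = 0*(7 - 5*134) = 0*(7 - 670) = 0*(-663) = 0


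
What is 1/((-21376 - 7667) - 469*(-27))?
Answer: -1/16380 ≈ -6.1050e-5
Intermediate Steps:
1/((-21376 - 7667) - 469*(-27)) = 1/(-29043 + 12663) = 1/(-16380) = -1/16380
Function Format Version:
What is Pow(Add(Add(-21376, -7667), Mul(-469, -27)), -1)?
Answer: Rational(-1, 16380) ≈ -6.1050e-5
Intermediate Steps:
Pow(Add(Add(-21376, -7667), Mul(-469, -27)), -1) = Pow(Add(-29043, 12663), -1) = Pow(-16380, -1) = Rational(-1, 16380)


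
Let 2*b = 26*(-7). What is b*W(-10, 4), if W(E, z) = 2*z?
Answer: -728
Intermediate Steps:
b = -91 (b = (26*(-7))/2 = (1/2)*(-182) = -91)
b*W(-10, 4) = -182*4 = -91*8 = -728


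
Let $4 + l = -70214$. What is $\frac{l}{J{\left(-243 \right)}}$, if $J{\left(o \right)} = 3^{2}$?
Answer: $-7802$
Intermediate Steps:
$J{\left(o \right)} = 9$
$l = -70218$ ($l = -4 - 70214 = -70218$)
$\frac{l}{J{\left(-243 \right)}} = - \frac{70218}{9} = \left(-70218\right) \frac{1}{9} = -7802$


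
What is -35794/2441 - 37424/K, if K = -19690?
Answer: -306715938/24031645 ≈ -12.763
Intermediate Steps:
-35794/2441 - 37424/K = -35794/2441 - 37424/(-19690) = -35794*1/2441 - 37424*(-1/19690) = -35794/2441 + 18712/9845 = -306715938/24031645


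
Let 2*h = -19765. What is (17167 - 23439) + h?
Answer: -32309/2 ≈ -16155.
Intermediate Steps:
h = -19765/2 (h = (½)*(-19765) = -19765/2 ≈ -9882.5)
(17167 - 23439) + h = (17167 - 23439) - 19765/2 = -6272 - 19765/2 = -32309/2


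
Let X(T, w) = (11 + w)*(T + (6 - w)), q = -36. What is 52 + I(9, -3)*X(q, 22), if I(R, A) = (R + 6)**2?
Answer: -386048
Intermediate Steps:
I(R, A) = (6 + R)**2
X(T, w) = (11 + w)*(6 + T - w)
52 + I(9, -3)*X(q, 22) = 52 + (6 + 9)**2*(66 - 1*22**2 - 5*22 + 11*(-36) - 36*22) = 52 + 15**2*(66 - 1*484 - 110 - 396 - 792) = 52 + 225*(66 - 484 - 110 - 396 - 792) = 52 + 225*(-1716) = 52 - 386100 = -386048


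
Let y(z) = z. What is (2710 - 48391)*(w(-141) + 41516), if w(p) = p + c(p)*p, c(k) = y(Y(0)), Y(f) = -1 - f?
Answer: -1896492396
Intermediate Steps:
c(k) = -1 (c(k) = -1 - 1*0 = -1 + 0 = -1)
w(p) = 0 (w(p) = p - p = 0)
(2710 - 48391)*(w(-141) + 41516) = (2710 - 48391)*(0 + 41516) = -45681*41516 = -1896492396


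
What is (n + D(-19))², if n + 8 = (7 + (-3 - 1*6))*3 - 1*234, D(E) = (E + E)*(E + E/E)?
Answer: 190096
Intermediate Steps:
D(E) = 2*E*(1 + E) (D(E) = (2*E)*(E + 1) = (2*E)*(1 + E) = 2*E*(1 + E))
n = -248 (n = -8 + ((7 + (-3 - 1*6))*3 - 1*234) = -8 + ((7 + (-3 - 6))*3 - 234) = -8 + ((7 - 9)*3 - 234) = -8 + (-2*3 - 234) = -8 + (-6 - 234) = -8 - 240 = -248)
(n + D(-19))² = (-248 + 2*(-19)*(1 - 19))² = (-248 + 2*(-19)*(-18))² = (-248 + 684)² = 436² = 190096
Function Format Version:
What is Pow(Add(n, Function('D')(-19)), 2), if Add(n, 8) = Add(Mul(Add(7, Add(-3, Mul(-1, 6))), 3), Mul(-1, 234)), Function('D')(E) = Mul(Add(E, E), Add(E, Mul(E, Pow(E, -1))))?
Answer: 190096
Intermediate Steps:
Function('D')(E) = Mul(2, E, Add(1, E)) (Function('D')(E) = Mul(Mul(2, E), Add(E, 1)) = Mul(Mul(2, E), Add(1, E)) = Mul(2, E, Add(1, E)))
n = -248 (n = Add(-8, Add(Mul(Add(7, Add(-3, Mul(-1, 6))), 3), Mul(-1, 234))) = Add(-8, Add(Mul(Add(7, Add(-3, -6)), 3), -234)) = Add(-8, Add(Mul(Add(7, -9), 3), -234)) = Add(-8, Add(Mul(-2, 3), -234)) = Add(-8, Add(-6, -234)) = Add(-8, -240) = -248)
Pow(Add(n, Function('D')(-19)), 2) = Pow(Add(-248, Mul(2, -19, Add(1, -19))), 2) = Pow(Add(-248, Mul(2, -19, -18)), 2) = Pow(Add(-248, 684), 2) = Pow(436, 2) = 190096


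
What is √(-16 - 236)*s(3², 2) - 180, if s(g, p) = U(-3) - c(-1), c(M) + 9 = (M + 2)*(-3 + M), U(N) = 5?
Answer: -180 + 108*I*√7 ≈ -180.0 + 285.74*I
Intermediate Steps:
c(M) = -9 + (-3 + M)*(2 + M) (c(M) = -9 + (M + 2)*(-3 + M) = -9 + (2 + M)*(-3 + M) = -9 + (-3 + M)*(2 + M))
s(g, p) = 18 (s(g, p) = 5 - (-15 + (-1)² - 1*(-1)) = 5 - (-15 + 1 + 1) = 5 - 1*(-13) = 5 + 13 = 18)
√(-16 - 236)*s(3², 2) - 180 = √(-16 - 236)*18 - 180 = √(-252)*18 - 180 = (6*I*√7)*18 - 180 = 108*I*√7 - 180 = -180 + 108*I*√7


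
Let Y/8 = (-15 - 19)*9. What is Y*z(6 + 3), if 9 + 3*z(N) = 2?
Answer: 5712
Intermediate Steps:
z(N) = -7/3 (z(N) = -3 + (1/3)*2 = -3 + 2/3 = -7/3)
Y = -2448 (Y = 8*((-15 - 19)*9) = 8*(-34*9) = 8*(-306) = -2448)
Y*z(6 + 3) = -2448*(-7/3) = 5712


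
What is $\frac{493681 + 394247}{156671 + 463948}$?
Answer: $\frac{295976}{206873} \approx 1.4307$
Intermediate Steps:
$\frac{493681 + 394247}{156671 + 463948} = \frac{887928}{620619} = 887928 \cdot \frac{1}{620619} = \frac{295976}{206873}$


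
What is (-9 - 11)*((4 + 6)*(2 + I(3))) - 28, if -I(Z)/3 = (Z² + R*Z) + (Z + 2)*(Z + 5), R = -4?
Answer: 21772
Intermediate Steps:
I(Z) = -3*Z² + 12*Z - 3*(2 + Z)*(5 + Z) (I(Z) = -3*((Z² - 4*Z) + (Z + 2)*(Z + 5)) = -3*((Z² - 4*Z) + (2 + Z)*(5 + Z)) = -3*(Z² - 4*Z + (2 + Z)*(5 + Z)) = -3*Z² + 12*Z - 3*(2 + Z)*(5 + Z))
(-9 - 11)*((4 + 6)*(2 + I(3))) - 28 = (-9 - 11)*((4 + 6)*(2 + (-30 - 9*3 - 6*3²))) - 28 = -200*(2 + (-30 - 27 - 6*9)) - 28 = -200*(2 + (-30 - 27 - 54)) - 28 = -200*(2 - 111) - 28 = -200*(-109) - 28 = -20*(-1090) - 28 = 21800 - 28 = 21772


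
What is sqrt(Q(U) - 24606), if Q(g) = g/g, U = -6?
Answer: I*sqrt(24605) ≈ 156.86*I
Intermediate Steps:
Q(g) = 1
sqrt(Q(U) - 24606) = sqrt(1 - 24606) = sqrt(-24605) = I*sqrt(24605)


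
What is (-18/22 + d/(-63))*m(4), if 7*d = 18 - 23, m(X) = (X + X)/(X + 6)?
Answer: -15656/24255 ≈ -0.64548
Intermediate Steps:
m(X) = 2*X/(6 + X) (m(X) = (2*X)/(6 + X) = 2*X/(6 + X))
d = -5/7 (d = (18 - 23)/7 = (⅐)*(-5) = -5/7 ≈ -0.71429)
(-18/22 + d/(-63))*m(4) = (-18/22 - 5/7/(-63))*(2*4/(6 + 4)) = (-18*1/22 - 5/7*(-1/63))*(2*4/10) = (-9/11 + 5/441)*(2*4*(⅒)) = -3914/4851*⅘ = -15656/24255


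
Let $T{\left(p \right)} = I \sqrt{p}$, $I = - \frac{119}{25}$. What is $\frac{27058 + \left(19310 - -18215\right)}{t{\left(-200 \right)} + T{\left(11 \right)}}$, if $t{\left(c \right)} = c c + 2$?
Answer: $\frac{1614655728750}{1000099846729} + \frac{192134425 \sqrt{11}}{1000099846729} \approx 1.6151$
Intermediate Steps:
$I = - \frac{119}{25}$ ($I = \left(-119\right) \frac{1}{25} = - \frac{119}{25} \approx -4.76$)
$t{\left(c \right)} = 2 + c^{2}$ ($t{\left(c \right)} = c^{2} + 2 = 2 + c^{2}$)
$T{\left(p \right)} = - \frac{119 \sqrt{p}}{25}$
$\frac{27058 + \left(19310 - -18215\right)}{t{\left(-200 \right)} + T{\left(11 \right)}} = \frac{27058 + \left(19310 - -18215\right)}{\left(2 + \left(-200\right)^{2}\right) - \frac{119 \sqrt{11}}{25}} = \frac{27058 + \left(19310 + 18215\right)}{\left(2 + 40000\right) - \frac{119 \sqrt{11}}{25}} = \frac{27058 + 37525}{40002 - \frac{119 \sqrt{11}}{25}} = \frac{64583}{40002 - \frac{119 \sqrt{11}}{25}}$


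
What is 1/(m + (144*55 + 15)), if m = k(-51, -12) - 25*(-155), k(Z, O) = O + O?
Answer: 1/11786 ≈ 8.4846e-5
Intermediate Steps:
k(Z, O) = 2*O
m = 3851 (m = 2*(-12) - 25*(-155) = -24 - 1*(-3875) = -24 + 3875 = 3851)
1/(m + (144*55 + 15)) = 1/(3851 + (144*55 + 15)) = 1/(3851 + (7920 + 15)) = 1/(3851 + 7935) = 1/11786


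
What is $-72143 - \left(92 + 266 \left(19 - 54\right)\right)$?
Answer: $-62925$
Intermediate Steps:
$-72143 - \left(92 + 266 \left(19 - 54\right)\right) = -72143 - -9218 = -72143 + \left(9310 - 92\right) = -72143 + 9218 = -62925$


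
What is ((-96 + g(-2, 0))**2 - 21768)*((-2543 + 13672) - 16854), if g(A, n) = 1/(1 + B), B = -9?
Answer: 4590253475/64 ≈ 7.1723e+7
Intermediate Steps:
g(A, n) = -1/8 (g(A, n) = 1/(1 - 9) = 1/(-8) = -1/8)
((-96 + g(-2, 0))**2 - 21768)*((-2543 + 13672) - 16854) = ((-96 - 1/8)**2 - 21768)*((-2543 + 13672) - 16854) = ((-769/8)**2 - 21768)*(11129 - 16854) = (591361/64 - 21768)*(-5725) = -801791/64*(-5725) = 4590253475/64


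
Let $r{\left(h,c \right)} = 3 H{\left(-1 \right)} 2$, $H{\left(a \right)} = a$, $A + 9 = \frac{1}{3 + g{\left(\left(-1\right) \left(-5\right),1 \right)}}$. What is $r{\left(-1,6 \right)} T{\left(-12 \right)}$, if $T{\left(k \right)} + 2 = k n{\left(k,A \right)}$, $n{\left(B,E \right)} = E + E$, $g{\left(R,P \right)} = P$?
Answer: $-1248$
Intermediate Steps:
$A = - \frac{35}{4}$ ($A = -9 + \frac{1}{3 + 1} = -9 + \frac{1}{4} = - \frac{35}{4} \approx -8.75$)
$r{\left(h,c \right)} = -6$ ($r{\left(h,c \right)} = 3 \left(-1\right) 2 = \left(-3\right) 2 = -6$)
$n{\left(B,E \right)} = 2 E$
$T{\left(k \right)} = -2 - \frac{35 k}{2}$ ($T{\left(k \right)} = -2 + k 2 \left(- \frac{35}{4}\right) = -2 + k \left(- \frac{35}{2}\right) = -2 - \frac{35 k}{2}$)
$r{\left(-1,6 \right)} T{\left(-12 \right)} = - 6 \left(-2 - -210\right) = - 6 \left(-2 + 210\right) = \left(-6\right) 208 = -1248$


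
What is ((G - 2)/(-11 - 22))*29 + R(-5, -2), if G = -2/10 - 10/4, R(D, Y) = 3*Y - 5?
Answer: -2267/330 ≈ -6.8697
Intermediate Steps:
R(D, Y) = -5 + 3*Y
G = -27/10 (G = -2*1/10 - 10*1/4 = -1/5 - 5/2 = -27/10 ≈ -2.7000)
((G - 2)/(-11 - 22))*29 + R(-5, -2) = ((-27/10 - 2)/(-11 - 22))*29 + (-5 + 3*(-2)) = -47/10/(-33)*29 + (-5 - 6) = -47/10*(-1/33)*29 - 11 = (47/330)*29 - 11 = 1363/330 - 11 = -2267/330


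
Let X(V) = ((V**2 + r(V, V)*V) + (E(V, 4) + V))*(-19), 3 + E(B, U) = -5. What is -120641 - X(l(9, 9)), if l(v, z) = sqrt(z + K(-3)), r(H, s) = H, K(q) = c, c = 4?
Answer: -120299 + 19*sqrt(13) ≈ -1.2023e+5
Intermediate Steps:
E(B, U) = -8 (E(B, U) = -3 - 5 = -8)
K(q) = 4
l(v, z) = sqrt(4 + z) (l(v, z) = sqrt(z + 4) = sqrt(4 + z))
X(V) = 152 - 38*V**2 - 19*V (X(V) = ((V**2 + V*V) + (-8 + V))*(-19) = ((V**2 + V**2) + (-8 + V))*(-19) = (2*V**2 + (-8 + V))*(-19) = (-8 + V + 2*V**2)*(-19) = 152 - 38*V**2 - 19*V)
-120641 - X(l(9, 9)) = -120641 - (152 - 38*(sqrt(4 + 9))**2 - 19*sqrt(4 + 9)) = -120641 - (152 - 38*(sqrt(13))**2 - 19*sqrt(13)) = -120641 - (152 - 38*13 - 19*sqrt(13)) = -120641 - (152 - 494 - 19*sqrt(13)) = -120641 - (-342 - 19*sqrt(13)) = -120641 + (342 + 19*sqrt(13)) = -120299 + 19*sqrt(13)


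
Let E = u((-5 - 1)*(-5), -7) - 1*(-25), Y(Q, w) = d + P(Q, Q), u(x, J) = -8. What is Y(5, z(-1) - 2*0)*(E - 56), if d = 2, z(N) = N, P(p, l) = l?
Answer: -273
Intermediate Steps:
Y(Q, w) = 2 + Q
E = 17 (E = -8 - 1*(-25) = -8 + 25 = 17)
Y(5, z(-1) - 2*0)*(E - 56) = (2 + 5)*(17 - 56) = 7*(-39) = -273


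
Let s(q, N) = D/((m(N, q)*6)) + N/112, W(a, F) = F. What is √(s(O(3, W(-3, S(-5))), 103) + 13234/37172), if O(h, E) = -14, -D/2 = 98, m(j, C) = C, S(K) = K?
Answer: √2199160617465/780612 ≈ 1.8997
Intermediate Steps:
D = -196 (D = -2*98 = -196)
s(q, N) = -98/(3*q) + N/112 (s(q, N) = -196*1/(6*q) + N/112 = -196*1/(6*q) + N*(1/112) = -98/(3*q) + N/112)
√(s(O(3, W(-3, S(-5))), 103) + 13234/37172) = √((-98/3/(-14) + (1/112)*103) + 13234/37172) = √((-98/3*(-1/14) + 103/112) + 13234*(1/37172)) = √((7/3 + 103/112) + 6617/18586) = √(1093/336 + 6617/18586) = √(11268905/3122448) = √2199160617465/780612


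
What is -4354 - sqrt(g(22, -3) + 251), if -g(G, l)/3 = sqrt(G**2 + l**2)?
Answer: -4354 - sqrt(251 - 3*sqrt(493)) ≈ -4367.6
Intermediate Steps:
g(G, l) = -3*sqrt(G**2 + l**2)
-4354 - sqrt(g(22, -3) + 251) = -4354 - sqrt(-3*sqrt(22**2 + (-3)**2) + 251) = -4354 - sqrt(-3*sqrt(484 + 9) + 251) = -4354 - sqrt(-3*sqrt(493) + 251) = -4354 - sqrt(251 - 3*sqrt(493))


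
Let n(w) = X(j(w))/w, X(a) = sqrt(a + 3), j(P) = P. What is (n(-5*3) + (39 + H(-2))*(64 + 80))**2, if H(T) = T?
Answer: 2129068796/75 - 7104*I*sqrt(3)/5 ≈ 2.8388e+7 - 2460.9*I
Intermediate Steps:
X(a) = sqrt(3 + a)
n(w) = sqrt(3 + w)/w
(n(-5*3) + (39 + H(-2))*(64 + 80))**2 = (sqrt(3 - 5*3)/((-5*3)) + (39 - 2)*(64 + 80))**2 = (sqrt(3 - 15)/(-15) + 37*144)**2 = (-2*I*sqrt(3)/15 + 5328)**2 = (5328 - 2*I*sqrt(3)/15)**2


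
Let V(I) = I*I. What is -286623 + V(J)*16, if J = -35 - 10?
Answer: -254223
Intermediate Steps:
J = -45
V(I) = I²
-286623 + V(J)*16 = -286623 + (-45)²*16 = -286623 + 2025*16 = -286623 + 32400 = -254223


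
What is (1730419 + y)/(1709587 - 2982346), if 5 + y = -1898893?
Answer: 168479/1272759 ≈ 0.13237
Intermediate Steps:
y = -1898898 (y = -5 - 1898893 = -1898898)
(1730419 + y)/(1709587 - 2982346) = (1730419 - 1898898)/(1709587 - 2982346) = -168479/(-1272759) = -168479*(-1/1272759) = 168479/1272759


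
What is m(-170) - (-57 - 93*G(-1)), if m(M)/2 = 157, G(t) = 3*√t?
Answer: 371 + 279*I ≈ 371.0 + 279.0*I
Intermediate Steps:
m(M) = 314 (m(M) = 2*157 = 314)
m(-170) - (-57 - 93*G(-1)) = 314 - (-57 - 279*√(-1)) = 314 - (-57 - 279*I) = 314 + (57 + 279*I) = 371 + 279*I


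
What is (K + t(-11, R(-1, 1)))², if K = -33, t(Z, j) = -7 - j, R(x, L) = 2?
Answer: 1764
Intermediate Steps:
(K + t(-11, R(-1, 1)))² = (-33 + (-7 - 1*2))² = (-33 + (-7 - 2))² = (-33 - 9)² = (-42)² = 1764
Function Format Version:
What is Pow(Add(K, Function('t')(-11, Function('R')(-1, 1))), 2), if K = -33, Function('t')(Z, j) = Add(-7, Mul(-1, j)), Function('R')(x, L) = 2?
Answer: 1764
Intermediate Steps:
Pow(Add(K, Function('t')(-11, Function('R')(-1, 1))), 2) = Pow(Add(-33, Add(-7, Mul(-1, 2))), 2) = Pow(Add(-33, Add(-7, -2)), 2) = Pow(Add(-33, -9), 2) = Pow(-42, 2) = 1764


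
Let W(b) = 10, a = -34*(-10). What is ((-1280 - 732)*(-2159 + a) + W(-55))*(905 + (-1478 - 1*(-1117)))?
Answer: 1990951872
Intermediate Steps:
a = 340
((-1280 - 732)*(-2159 + a) + W(-55))*(905 + (-1478 - 1*(-1117))) = ((-1280 - 732)*(-2159 + 340) + 10)*(905 + (-1478 - 1*(-1117))) = (-2012*(-1819) + 10)*(905 + (-1478 + 1117)) = (3659828 + 10)*(905 - 361) = 3659838*544 = 1990951872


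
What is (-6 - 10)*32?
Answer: -512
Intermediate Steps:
(-6 - 10)*32 = -16*32 = -512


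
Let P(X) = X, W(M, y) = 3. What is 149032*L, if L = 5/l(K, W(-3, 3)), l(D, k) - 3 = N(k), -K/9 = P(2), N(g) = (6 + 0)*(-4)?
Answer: -745160/21 ≈ -35484.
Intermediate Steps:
N(g) = -24 (N(g) = 6*(-4) = -24)
K = -18 (K = -9*2 = -18)
l(D, k) = -21 (l(D, k) = 3 - 24 = -21)
L = -5/21 (L = 5/(-21) = 5*(-1/21) = -5/21 ≈ -0.23810)
149032*L = 149032*(-5/21) = -745160/21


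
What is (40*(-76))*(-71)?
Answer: 215840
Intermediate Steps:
(40*(-76))*(-71) = -3040*(-71) = 215840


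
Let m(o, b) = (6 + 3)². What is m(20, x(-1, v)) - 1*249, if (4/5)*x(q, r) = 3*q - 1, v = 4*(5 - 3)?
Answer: -168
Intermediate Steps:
v = 8 (v = 4*2 = 8)
x(q, r) = -5/4 + 15*q/4 (x(q, r) = 5*(3*q - 1)/4 = 5*(-1 + 3*q)/4 = -5/4 + 15*q/4)
m(o, b) = 81 (m(o, b) = 9² = 81)
m(20, x(-1, v)) - 1*249 = 81 - 1*249 = 81 - 249 = -168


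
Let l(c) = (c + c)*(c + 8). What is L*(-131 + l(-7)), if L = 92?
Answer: -13340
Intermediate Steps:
l(c) = 2*c*(8 + c) (l(c) = (2*c)*(8 + c) = 2*c*(8 + c))
L*(-131 + l(-7)) = 92*(-131 + 2*(-7)*(8 - 7)) = 92*(-131 + 2*(-7)*1) = 92*(-131 - 14) = 92*(-145) = -13340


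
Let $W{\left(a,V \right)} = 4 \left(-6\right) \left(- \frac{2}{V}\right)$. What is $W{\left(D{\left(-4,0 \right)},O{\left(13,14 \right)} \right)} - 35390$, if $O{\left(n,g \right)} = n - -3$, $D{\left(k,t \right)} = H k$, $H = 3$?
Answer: $-35387$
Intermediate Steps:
$D{\left(k,t \right)} = 3 k$
$O{\left(n,g \right)} = 3 + n$ ($O{\left(n,g \right)} = n + 3 = 3 + n$)
$W{\left(a,V \right)} = \frac{48}{V}$ ($W{\left(a,V \right)} = - 24 \left(- \frac{2}{V}\right) = \frac{48}{V}$)
$W{\left(D{\left(-4,0 \right)},O{\left(13,14 \right)} \right)} - 35390 = \frac{48}{3 + 13} - 35390 = \frac{48}{16} - 35390 = 48 \cdot \frac{1}{16} - 35390 = 3 - 35390 = -35387$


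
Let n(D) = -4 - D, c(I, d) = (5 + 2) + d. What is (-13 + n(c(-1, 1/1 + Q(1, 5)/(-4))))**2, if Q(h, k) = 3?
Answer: 9409/16 ≈ 588.06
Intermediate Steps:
c(I, d) = 7 + d
(-13 + n(c(-1, 1/1 + Q(1, 5)/(-4))))**2 = (-13 + (-4 - (7 + (1/1 + 3/(-4)))))**2 = (-13 + (-4 - (7 + (1*1 + 3*(-1/4)))))**2 = (-13 + (-4 - (7 + (1 - 3/4))))**2 = (-13 + (-4 - (7 + 1/4)))**2 = (-13 + (-4 - 1*29/4))**2 = (-13 + (-4 - 29/4))**2 = (-13 - 45/4)**2 = (-97/4)**2 = 9409/16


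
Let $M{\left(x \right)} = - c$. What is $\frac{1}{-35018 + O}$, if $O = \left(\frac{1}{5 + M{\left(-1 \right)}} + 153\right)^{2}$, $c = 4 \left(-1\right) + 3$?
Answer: $- \frac{36}{416087} \approx -8.652 \cdot 10^{-5}$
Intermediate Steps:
$c = -1$ ($c = -4 + 3 = -1$)
$M{\left(x \right)} = 1$ ($M{\left(x \right)} = \left(-1\right) \left(-1\right) = 1$)
$O = \frac{844561}{36}$ ($O = \left(\frac{1}{5 + 1} + 153\right)^{2} = \left(\frac{1}{6} + 153\right)^{2} = \left(\frac{919}{6}\right)^{2} = \frac{844561}{36} \approx 23460.0$)
$\frac{1}{-35018 + O} = \frac{1}{-35018 + \frac{844561}{36}} = \frac{1}{- \frac{416087}{36}} = - \frac{36}{416087}$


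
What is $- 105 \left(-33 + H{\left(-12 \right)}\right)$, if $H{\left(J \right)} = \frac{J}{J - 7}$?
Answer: $\frac{64575}{19} \approx 3398.7$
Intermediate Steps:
$H{\left(J \right)} = \frac{J}{-7 + J}$ ($H{\left(J \right)} = \frac{J}{J - 7} = \frac{J}{-7 + J}$)
$- 105 \left(-33 + H{\left(-12 \right)}\right) = - 105 \left(-33 - \frac{12}{-7 - 12}\right) = - 105 \left(-33 - \frac{12}{-19}\right) = - 105 \left(-33 - - \frac{12}{19}\right) = - 105 \left(-33 + \frac{12}{19}\right) = \left(-105\right) \left(- \frac{615}{19}\right) = \frac{64575}{19}$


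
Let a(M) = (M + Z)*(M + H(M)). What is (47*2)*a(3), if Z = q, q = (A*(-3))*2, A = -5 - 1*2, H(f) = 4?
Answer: 29610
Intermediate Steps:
A = -7 (A = -5 - 2 = -7)
q = 42 (q = -7*(-3)*2 = 21*2 = 42)
Z = 42
a(M) = (4 + M)*(42 + M) (a(M) = (M + 42)*(M + 4) = (42 + M)*(4 + M) = (4 + M)*(42 + M))
(47*2)*a(3) = (47*2)*(168 + 3² + 46*3) = 94*(168 + 9 + 138) = 94*315 = 29610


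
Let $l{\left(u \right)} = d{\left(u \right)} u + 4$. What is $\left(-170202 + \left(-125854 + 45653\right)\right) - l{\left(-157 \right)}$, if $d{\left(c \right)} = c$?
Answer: $-275056$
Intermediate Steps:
$l{\left(u \right)} = 4 + u^{2}$ ($l{\left(u \right)} = u u + 4 = u^{2} + 4 = 4 + u^{2}$)
$\left(-170202 + \left(-125854 + 45653\right)\right) - l{\left(-157 \right)} = \left(-170202 + \left(-125854 + 45653\right)\right) - \left(4 + \left(-157\right)^{2}\right) = \left(-170202 - 80201\right) - \left(4 + 24649\right) = -250403 - 24653 = -275056$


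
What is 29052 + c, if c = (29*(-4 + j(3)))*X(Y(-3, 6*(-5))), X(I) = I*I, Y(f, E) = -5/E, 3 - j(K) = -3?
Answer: 522965/18 ≈ 29054.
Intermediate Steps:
j(K) = 6 (j(K) = 3 - 1*(-3) = 3 + 3 = 6)
X(I) = I²
c = 29/18 (c = (29*(-4 + 6))*(-5/(6*(-5)))² = (29*2)*(-5/(-30))² = 58*(-5*(-1/30))² = 58*(⅙)² = 58*(1/36) = 29/18 ≈ 1.6111)
29052 + c = 29052 + 29/18 = 522965/18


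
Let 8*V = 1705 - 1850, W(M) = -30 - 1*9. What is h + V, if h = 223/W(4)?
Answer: -7439/312 ≈ -23.843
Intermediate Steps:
W(M) = -39 (W(M) = -30 - 9 = -39)
h = -223/39 (h = 223/(-39) = 223*(-1/39) = -223/39 ≈ -5.7179)
V = -145/8 (V = (1705 - 1850)/8 = (1/8)*(-145) = -145/8 ≈ -18.125)
h + V = -223/39 - 145/8 = -7439/312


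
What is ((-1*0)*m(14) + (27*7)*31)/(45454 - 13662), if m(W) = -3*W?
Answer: 5859/31792 ≈ 0.18429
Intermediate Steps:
((-1*0)*m(14) + (27*7)*31)/(45454 - 13662) = ((-1*0)*(-3*14) + (27*7)*31)/(45454 - 13662) = (0*(-42) + 189*31)/31792 = (0 + 5859)*(1/31792) = 5859*(1/31792) = 5859/31792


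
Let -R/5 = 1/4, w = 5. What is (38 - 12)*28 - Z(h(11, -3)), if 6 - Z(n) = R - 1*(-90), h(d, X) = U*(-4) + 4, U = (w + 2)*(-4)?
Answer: 3243/4 ≈ 810.75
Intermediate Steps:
R = -5/4 ≈ -1.2500
U = -28 (U = (5 + 2)*(-4) = 7*(-4) = -28)
h(d, X) = 116 (h(d, X) = -28*(-4) + 4 = 112 + 4 = 116)
Z(n) = -331/4 (Z(n) = 6 - (-5/4 - 1*(-90)) = 6 - (-5/4 + 90) = 6 - 1*355/4 = 6 - 355/4 = -331/4)
(38 - 12)*28 - Z(h(11, -3)) = (38 - 12)*28 - 1*(-331/4) = 26*28 + 331/4 = 728 + 331/4 = 3243/4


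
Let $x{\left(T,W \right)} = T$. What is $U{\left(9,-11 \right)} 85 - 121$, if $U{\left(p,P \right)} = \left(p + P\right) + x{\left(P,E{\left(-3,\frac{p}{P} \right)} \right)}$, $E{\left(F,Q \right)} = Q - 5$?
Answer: $-1226$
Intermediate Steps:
$E{\left(F,Q \right)} = -5 + Q$ ($E{\left(F,Q \right)} = Q - 5 = -5 + Q$)
$U{\left(p,P \right)} = p + 2 P$ ($U{\left(p,P \right)} = \left(p + P\right) + P = \left(P + p\right) + P = p + 2 P$)
$U{\left(9,-11 \right)} 85 - 121 = \left(9 + 2 \left(-11\right)\right) 85 - 121 = \left(9 - 22\right) 85 - 121 = \left(-13\right) 85 - 121 = -1105 - 121 = -1226$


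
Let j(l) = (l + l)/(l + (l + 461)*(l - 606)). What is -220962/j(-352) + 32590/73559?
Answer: -425742431389333/12946384 ≈ -3.2885e+7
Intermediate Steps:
j(l) = 2*l/(l + (-606 + l)*(461 + l)) (j(l) = (2*l)/(l + (461 + l)*(-606 + l)) = (2*l)/(l + (-606 + l)*(461 + l)) = 2*l/(l + (-606 + l)*(461 + l)))
-220962/j(-352) + 32590/73559 = -220962/(2*(-352)/(-279366 + (-352)² - 144*(-352))) + 32590/73559 = -220962/(2*(-352)/(-279366 + 123904 + 50688)) + 32590*(1/73559) = -220962/(2*(-352)/(-104774)) + 32590/73559 = -220962/(2*(-352)*(-1/104774)) + 32590/73559 = -220962/352/52387 + 32590/73559 = -220962*52387/352 + 32590/73559 = -5787768147/176 + 32590/73559 = -425742431389333/12946384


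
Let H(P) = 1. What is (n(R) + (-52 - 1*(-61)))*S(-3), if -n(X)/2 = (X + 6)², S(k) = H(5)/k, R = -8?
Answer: -⅓ ≈ -0.33333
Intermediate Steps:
S(k) = 1/k
n(X) = -2*(6 + X)² (n(X) = -2*(X + 6)² = -2*(6 + X)²)
(n(R) + (-52 - 1*(-61)))*S(-3) = (-2*(6 - 8)² + (-52 - 1*(-61)))/(-3) = (-2*(-2)² + (-52 + 61))*(-⅓) = (-2*4 + 9)*(-⅓) = (-8 + 9)*(-⅓) = 1*(-⅓) = -⅓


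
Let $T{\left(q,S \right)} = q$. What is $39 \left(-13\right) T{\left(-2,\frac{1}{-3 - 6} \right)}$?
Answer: $1014$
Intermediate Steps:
$39 \left(-13\right) T{\left(-2,\frac{1}{-3 - 6} \right)} = 39 \left(-13\right) \left(-2\right) = \left(-507\right) \left(-2\right) = 1014$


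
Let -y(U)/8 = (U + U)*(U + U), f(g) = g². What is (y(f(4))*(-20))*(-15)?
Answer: -2457600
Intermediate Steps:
y(U) = -32*U² (y(U) = -8*(U + U)*(U + U) = -8*2*U*2*U = -32*U²)
(y(f(4))*(-20))*(-15) = (-32*(4²)²*(-20))*(-15) = (-32*16²*(-20))*(-15) = (-32*256*(-20))*(-15) = -8192*(-20)*(-15) = 163840*(-15) = -2457600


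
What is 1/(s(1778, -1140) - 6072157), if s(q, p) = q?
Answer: -1/6070379 ≈ -1.6473e-7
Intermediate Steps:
1/(s(1778, -1140) - 6072157) = 1/(1778 - 6072157) = 1/(-6070379) = -1/6070379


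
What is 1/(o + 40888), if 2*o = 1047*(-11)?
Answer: 2/70259 ≈ 2.8466e-5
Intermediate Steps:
o = -11517/2 (o = (1047*(-11))/2 = (½)*(-11517) = -11517/2 ≈ -5758.5)
1/(o + 40888) = 1/(-11517/2 + 40888) = 1/(70259/2) = 2/70259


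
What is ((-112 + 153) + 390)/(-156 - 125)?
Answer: -431/281 ≈ -1.5338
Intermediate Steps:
((-112 + 153) + 390)/(-156 - 125) = (41 + 390)/(-281) = 431*(-1/281) = -431/281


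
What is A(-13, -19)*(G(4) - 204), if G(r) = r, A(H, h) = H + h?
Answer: 6400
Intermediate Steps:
A(-13, -19)*(G(4) - 204) = (-13 - 19)*(4 - 204) = -32*(-200) = 6400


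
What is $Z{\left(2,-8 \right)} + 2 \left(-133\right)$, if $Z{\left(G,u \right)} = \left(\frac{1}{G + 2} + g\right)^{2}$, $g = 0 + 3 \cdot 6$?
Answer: $\frac{1073}{16} \approx 67.063$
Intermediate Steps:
$g = 18$ ($g = 0 + 18 = 18$)
$Z{\left(G,u \right)} = \left(18 + \frac{1}{2 + G}\right)^{2}$ ($Z{\left(G,u \right)} = \left(\frac{1}{G + 2} + 18\right)^{2} = \left(\frac{1}{2 + G} + 18\right)^{2} = \left(18 + \frac{1}{2 + G}\right)^{2}$)
$Z{\left(2,-8 \right)} + 2 \left(-133\right) = \frac{\left(37 + 18 \cdot 2\right)^{2}}{\left(2 + 2\right)^{2}} + 2 \left(-133\right) = \frac{\left(37 + 36\right)^{2}}{16} - 266 = \frac{73^{2}}{16} - 266 = \frac{1}{16} \cdot 5329 - 266 = \frac{5329}{16} - 266 = \frac{1073}{16}$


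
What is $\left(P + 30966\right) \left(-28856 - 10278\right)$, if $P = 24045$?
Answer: $-2152800474$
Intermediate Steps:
$\left(P + 30966\right) \left(-28856 - 10278\right) = \left(24045 + 30966\right) \left(-28856 - 10278\right) = 55011 \left(-39134\right) = -2152800474$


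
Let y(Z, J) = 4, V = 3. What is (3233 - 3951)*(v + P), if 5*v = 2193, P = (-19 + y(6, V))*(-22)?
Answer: -2759274/5 ≈ -5.5186e+5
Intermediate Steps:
P = 330 (P = (-19 + 4)*(-22) = -15*(-22) = 330)
v = 2193/5 (v = (⅕)*2193 = 2193/5 ≈ 438.60)
(3233 - 3951)*(v + P) = (3233 - 3951)*(2193/5 + 330) = -718*3843/5 = -2759274/5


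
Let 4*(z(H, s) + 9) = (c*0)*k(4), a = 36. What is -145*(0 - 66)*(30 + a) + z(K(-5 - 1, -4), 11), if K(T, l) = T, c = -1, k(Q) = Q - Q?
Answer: 631611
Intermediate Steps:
k(Q) = 0
z(H, s) = -9 (z(H, s) = -9 + (-1*0*0)/4 = -9 + (0*0)/4 = -9 + (¼)*0 = -9 + 0 = -9)
-145*(0 - 66)*(30 + a) + z(K(-5 - 1, -4), 11) = -145*(0 - 66)*(30 + 36) - 9 = -(-9570)*66 - 9 = -145*(-4356) - 9 = 631620 - 9 = 631611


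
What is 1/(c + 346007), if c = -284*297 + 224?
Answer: 1/261883 ≈ 3.8185e-6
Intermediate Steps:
c = -84124 (c = -84348 + 224 = -84124)
1/(c + 346007) = 1/(-84124 + 346007) = 1/261883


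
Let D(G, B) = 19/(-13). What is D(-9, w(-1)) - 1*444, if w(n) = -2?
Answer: -5791/13 ≈ -445.46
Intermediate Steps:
D(G, B) = -19/13 (D(G, B) = 19*(-1/13) = -19/13)
D(-9, w(-1)) - 1*444 = -19/13 - 1*444 = -19/13 - 444 = -5791/13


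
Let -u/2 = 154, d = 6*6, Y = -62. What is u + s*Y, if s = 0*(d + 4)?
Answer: -308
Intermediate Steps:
d = 36
u = -308 (u = -2*154 = -308)
s = 0 (s = 0*(36 + 4) = 0*40 = 0)
u + s*Y = -308 + 0*(-62) = -308 + 0 = -308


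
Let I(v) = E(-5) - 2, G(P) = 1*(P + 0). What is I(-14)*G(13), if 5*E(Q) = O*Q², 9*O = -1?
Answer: -299/9 ≈ -33.222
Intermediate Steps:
O = -⅑ (O = (⅑)*(-1) = -⅑ ≈ -0.11111)
G(P) = P (G(P) = 1*P = P)
E(Q) = -Q²/45 (E(Q) = (-Q²/9)/5 = -Q²/45)
I(v) = -23/9 (I(v) = -1/45*(-5)² - 2 = -1/45*25 - 2 = -5/9 - 2 = -23/9)
I(-14)*G(13) = -23/9*13 = -299/9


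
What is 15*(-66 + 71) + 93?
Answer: 168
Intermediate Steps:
15*(-66 + 71) + 93 = 15*5 + 93 = 75 + 93 = 168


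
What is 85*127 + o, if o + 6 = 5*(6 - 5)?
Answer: 10794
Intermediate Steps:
o = -1 (o = -6 + 5*(6 - 5) = -6 + 5*1 = -6 + 5 = -1)
85*127 + o = 85*127 - 1 = 10795 - 1 = 10794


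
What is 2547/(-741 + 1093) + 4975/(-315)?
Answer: -189779/22176 ≈ -8.5579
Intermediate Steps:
2547/(-741 + 1093) + 4975/(-315) = 2547/352 + 4975*(-1/315) = 2547*(1/352) - 995/63 = 2547/352 - 995/63 = -189779/22176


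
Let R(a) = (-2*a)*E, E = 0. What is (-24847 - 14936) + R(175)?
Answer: -39783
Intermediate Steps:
R(a) = 0 (R(a) = -2*a*0 = 0)
(-24847 - 14936) + R(175) = (-24847 - 14936) + 0 = -39783 + 0 = -39783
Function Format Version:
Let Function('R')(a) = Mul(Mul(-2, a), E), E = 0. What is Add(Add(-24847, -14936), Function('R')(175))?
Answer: -39783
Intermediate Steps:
Function('R')(a) = 0 (Function('R')(a) = Mul(Mul(-2, a), 0) = 0)
Add(Add(-24847, -14936), Function('R')(175)) = Add(Add(-24847, -14936), 0) = Add(-39783, 0) = -39783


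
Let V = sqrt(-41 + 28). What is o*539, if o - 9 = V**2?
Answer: -2156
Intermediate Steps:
V = I*sqrt(13) (V = sqrt(-13) = I*sqrt(13) ≈ 3.6056*I)
o = -4 (o = 9 + (I*sqrt(13))**2 = 9 - 13 = -4)
o*539 = -4*539 = -2156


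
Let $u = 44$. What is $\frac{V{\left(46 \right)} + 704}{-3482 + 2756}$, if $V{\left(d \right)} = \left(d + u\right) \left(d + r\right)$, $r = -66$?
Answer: $\frac{548}{363} \approx 1.5096$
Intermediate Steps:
$V{\left(d \right)} = \left(-66 + d\right) \left(44 + d\right)$ ($V{\left(d \right)} = \left(d + 44\right) \left(d - 66\right) = \left(44 + d\right) \left(-66 + d\right) = \left(-66 + d\right) \left(44 + d\right)$)
$\frac{V{\left(46 \right)} + 704}{-3482 + 2756} = \frac{\left(-2904 + 46^{2} - 1012\right) + 704}{-3482 + 2756} = \frac{\left(-2904 + 2116 - 1012\right) + 704}{-726} = \left(-1800 + 704\right) \left(- \frac{1}{726}\right) = \left(-1096\right) \left(- \frac{1}{726}\right) = \frac{548}{363}$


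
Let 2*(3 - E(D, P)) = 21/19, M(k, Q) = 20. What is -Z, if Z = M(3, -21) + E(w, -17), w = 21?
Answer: -853/38 ≈ -22.447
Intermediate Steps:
E(D, P) = 93/38 (E(D, P) = 3 - 21/(2*19) = 3 - ½*21/19 = 3 - 21/38 = 93/38)
Z = 853/38 (Z = 20 + 93/38 = 853/38 ≈ 22.447)
-Z = -1*853/38 = -853/38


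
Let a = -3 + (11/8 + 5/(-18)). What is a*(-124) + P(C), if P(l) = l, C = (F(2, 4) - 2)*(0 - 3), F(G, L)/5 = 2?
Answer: 3815/18 ≈ 211.94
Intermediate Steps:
F(G, L) = 10 (F(G, L) = 5*2 = 10)
C = -24 (C = (10 - 2)*(0 - 3) = 8*(-3) = -24)
a = -137/72 (a = -3 + (11*(1/8) + 5*(-1/18)) = -3 + (11/8 - 5/18) = -3 + 79/72 = -137/72 ≈ -1.9028)
a*(-124) + P(C) = -137/72*(-124) - 24 = 4247/18 - 24 = 3815/18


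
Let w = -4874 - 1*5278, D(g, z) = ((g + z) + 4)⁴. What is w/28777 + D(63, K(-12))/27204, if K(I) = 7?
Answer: 215661880636/195712377 ≈ 1101.9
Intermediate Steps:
D(g, z) = (4 + g + z)⁴
w = -10152 (w = -4874 - 5278 = -10152)
w/28777 + D(63, K(-12))/27204 = -10152/28777 + (4 + 63 + 7)⁴/27204 = -10152*1/28777 + 74⁴*(1/27204) = -10152/28777 + 29986576*(1/27204) = -10152/28777 + 7496644/6801 = 215661880636/195712377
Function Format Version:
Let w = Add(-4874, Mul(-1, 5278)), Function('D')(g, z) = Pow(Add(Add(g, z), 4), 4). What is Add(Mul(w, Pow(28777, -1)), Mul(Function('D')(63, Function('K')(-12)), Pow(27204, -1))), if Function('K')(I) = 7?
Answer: Rational(215661880636, 195712377) ≈ 1101.9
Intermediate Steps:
Function('D')(g, z) = Pow(Add(4, g, z), 4)
w = -10152 (w = Add(-4874, -5278) = -10152)
Add(Mul(w, Pow(28777, -1)), Mul(Function('D')(63, Function('K')(-12)), Pow(27204, -1))) = Add(Mul(-10152, Pow(28777, -1)), Mul(Pow(Add(4, 63, 7), 4), Pow(27204, -1))) = Add(Mul(-10152, Rational(1, 28777)), Mul(Pow(74, 4), Rational(1, 27204))) = Add(Rational(-10152, 28777), Mul(29986576, Rational(1, 27204))) = Add(Rational(-10152, 28777), Rational(7496644, 6801)) = Rational(215661880636, 195712377)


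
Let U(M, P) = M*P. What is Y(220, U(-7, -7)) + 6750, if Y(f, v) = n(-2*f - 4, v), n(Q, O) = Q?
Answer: 6306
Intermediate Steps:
Y(f, v) = -4 - 2*f (Y(f, v) = -2*f - 4 = -4 - 2*f)
Y(220, U(-7, -7)) + 6750 = (-4 - 2*220) + 6750 = (-4 - 440) + 6750 = -444 + 6750 = 6306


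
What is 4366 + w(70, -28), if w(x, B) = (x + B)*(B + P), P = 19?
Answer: 3988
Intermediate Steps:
w(x, B) = (19 + B)*(B + x) (w(x, B) = (x + B)*(B + 19) = (B + x)*(19 + B) = (19 + B)*(B + x))
4366 + w(70, -28) = 4366 + ((-28)**2 + 19*(-28) + 19*70 - 28*70) = 4366 + (784 - 532 + 1330 - 1960) = 4366 - 378 = 3988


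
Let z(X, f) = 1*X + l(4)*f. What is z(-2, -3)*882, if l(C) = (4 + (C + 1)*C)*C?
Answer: -255780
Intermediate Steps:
l(C) = C*(4 + C*(1 + C)) (l(C) = (4 + (1 + C)*C)*C = (4 + C*(1 + C))*C = C*(4 + C*(1 + C)))
z(X, f) = X + 96*f (z(X, f) = 1*X + (4*(4 + 4 + 4²))*f = X + (4*(4 + 4 + 16))*f = X + (4*24)*f = X + 96*f)
z(-2, -3)*882 = (-2 + 96*(-3))*882 = (-2 - 288)*882 = -290*882 = -255780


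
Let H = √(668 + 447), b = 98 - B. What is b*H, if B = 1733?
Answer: -1635*√1115 ≈ -54595.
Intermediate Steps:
b = -1635 (b = 98 - 1*1733 = 98 - 1733 = -1635)
H = √1115 ≈ 33.392
b*H = -1635*√1115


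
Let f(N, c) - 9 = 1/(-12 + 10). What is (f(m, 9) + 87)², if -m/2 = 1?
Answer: 36481/4 ≈ 9120.3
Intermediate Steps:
m = -2 (m = -2*1 = -2)
f(N, c) = 17/2 (f(N, c) = 9 + 1/(-12 + 10) = 9 + 1/(-2) = 9 - ½ = 17/2)
(f(m, 9) + 87)² = (17/2 + 87)² = (191/2)² = 36481/4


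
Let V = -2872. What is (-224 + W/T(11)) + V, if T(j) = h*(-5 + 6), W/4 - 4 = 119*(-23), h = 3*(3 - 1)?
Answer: -4918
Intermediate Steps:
h = 6 (h = 3*2 = 6)
W = -10932 (W = 16 + 4*(119*(-23)) = 16 + 4*(-2737) = 16 - 10948 = -10932)
T(j) = 6 (T(j) = 6*(-5 + 6) = 6*1 = 6)
(-224 + W/T(11)) + V = (-224 - 10932/6) - 2872 = (-224 - 10932*1/6) - 2872 = (-224 - 1822) - 2872 = -2046 - 2872 = -4918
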